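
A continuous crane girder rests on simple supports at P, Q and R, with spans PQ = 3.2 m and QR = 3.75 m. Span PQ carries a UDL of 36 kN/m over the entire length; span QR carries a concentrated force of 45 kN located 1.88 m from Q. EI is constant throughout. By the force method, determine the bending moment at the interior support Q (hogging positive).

Release continuity at Q by inserting a hinge; the redundant is the internal moment M_Q. The primary structure is two simply-supported spans PQ and QR.
Discontinuity in slope at Q on the released structure — sum the simple-span end rotations:
  span PQ: UDL 36: wL³/(24EI) = 49.15/EI
  span QR: point load 45 at a = 1.88: Pab(L + b)/(6LEI) = 39.52/EI
  relative rotation θ_0 = (49.15 + 39.52)/EI = 88.67/EI
A unit hogging moment at Q produces rotation L₁/(3EI) + L₂/(3EI) = 2.317/EI.
Slope continuity at Q: θ_0 = M_Q·2.317/EI, so M_Q = 88.67/2.317 = 38.27 kN·m (hogging).

M_Q = 38.27 kN·m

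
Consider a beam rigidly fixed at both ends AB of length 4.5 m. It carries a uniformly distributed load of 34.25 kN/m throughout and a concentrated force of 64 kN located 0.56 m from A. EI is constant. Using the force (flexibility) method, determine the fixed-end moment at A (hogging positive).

M_A = 85.27 kN·m

Take the two fixed-end moments M_A, M_B as redundants; the released structure is the simple span AB.
End rotations of the released simple span under the applied load (×1/EI):
  at A: UDL 34.25: wL³/(24EI) = 130/EI
  at B: UDL 34.25: wL³/(24EI) = 130/EI
  at A: point load 64 at a = 0.56: Pab(L + b)/(6LEI) = 44.14/EI
  at B: point load 64 at a = 0.56: Pab(L + a)/(6LEI) = 26.46/EI
  θ_A0 = 174.2/EI,  θ_B0 = 156.5/EI
Flexibility coefficients: a unit moment at one end gives L/(3EI) there and L/(6EI) at the far end, so f₁₁ = f₂₂ = 1.5/EI and f₁₂ = f₂₁ = 0.75/EI.
Compatibility — zero rotation at each built-in end:
  1.5 M_A + 0.75 M_B = 174.2
  0.75 M_A + 1.5 M_B = 156.5
Solving the pair gives M_A = 85.27 kN·m and M_B = 61.7 kN·m (hogging).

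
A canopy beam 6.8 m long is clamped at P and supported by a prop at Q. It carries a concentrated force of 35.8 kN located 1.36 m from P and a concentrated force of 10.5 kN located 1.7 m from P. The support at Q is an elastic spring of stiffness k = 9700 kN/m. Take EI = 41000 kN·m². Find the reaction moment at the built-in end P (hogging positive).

Remove the prop at Q; the released (primary) structure is a cantilever built in at P.
Downward deflection at the released point Q due to the loads:
  point load 35.8 at a = 1.36: Pa²(3L − a)/(6EI) = 210.1/EI
  point load 10.5 at a = 1.7: Pa²(3L − a)/(6EI) = 94.58/EI
  δ_0 = 304.7/EI
Tip deflection under a unit load at Q: L³/(3EI) = 104.8/EI.
With EI = 41000 kN·m²: δ_0 = 0.007432 m and δ_{QQ} = 0.002556 m/kN.
Compatibility — the spring shortens by R_Q/k under the reaction it provides: δ_0 − R_Q·δ_{QQ} = R_Q/k. With 1/k = 0.000103 m/kN, R_Q = δ_0 / (δ_{QQ} + 1/k) = 0.007432 / (0.002556 + 0.000103) = 2.794 kN.
Moment equilibrium about P: M_P = Σ(load moments about P) − R_Q·L = 66.54 − 2.794×6.8 = 47.54 kN·m.

M_P = 47.54 kN·m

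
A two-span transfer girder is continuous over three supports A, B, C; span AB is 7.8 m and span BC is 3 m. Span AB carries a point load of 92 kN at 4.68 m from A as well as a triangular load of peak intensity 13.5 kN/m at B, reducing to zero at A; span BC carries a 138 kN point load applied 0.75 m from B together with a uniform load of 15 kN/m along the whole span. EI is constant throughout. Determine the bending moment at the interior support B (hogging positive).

Insert a hinge at B; M_B is the redundant, and each span becomes simply supported.
End slopes at the hinge B, treating each span as simply supported:
  span AB: point load 92 at a = 4.68: Pab(L + a)/(6LEI) = 358.2/EI
  span AB: triangular load, peak 13.5: w₀L³/(45EI) = 142.4/EI
  span BC: point load 138 at a = 0.75: Pab(L + b)/(6LEI) = 67.92/EI
  span BC: UDL 15: wL³/(24EI) = 16.88/EI
  relative rotation θ_0 = (500.6 + 84.8)/EI = 585.4/EI
A unit hogging moment at B produces rotation L₁/(3EI) + L₂/(3EI) = 3.6/EI.
Slope continuity at B: θ_0 = M_B·3.6/EI, so M_B = 585.4/3.6 = 162.6 kN·m (hogging).

M_B = 162.6 kN·m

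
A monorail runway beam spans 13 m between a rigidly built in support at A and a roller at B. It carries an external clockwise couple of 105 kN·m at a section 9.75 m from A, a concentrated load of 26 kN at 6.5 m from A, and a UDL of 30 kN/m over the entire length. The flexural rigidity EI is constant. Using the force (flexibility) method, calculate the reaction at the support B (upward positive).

R_B = 165.7 kN

Take the reaction at B as the redundant and release it; the primary structure is a cantilever fixed at A.
Free-end deflection of the primary structure under the applied loading (downward +):
  clockwise couple 105 at a = 9.75: M₀a(2L − a)/(2EI) = 8318/EI
  point load 26 at a = 6.5: Pa²(3L − a)/(6EI) = 5950/EI
  UDL 30: wL⁴/(8EI) = 107104/EI
  δ_0 = 121372/EI
Flexibility coefficient — unit upward force at B: δ_{BB} = L³/(3EI) = 732.3/EI.
Compatibility at B: δ_0 − R_B·δ_{BB} = 0, so R_B = 121372/732.3 = 165.7 kN.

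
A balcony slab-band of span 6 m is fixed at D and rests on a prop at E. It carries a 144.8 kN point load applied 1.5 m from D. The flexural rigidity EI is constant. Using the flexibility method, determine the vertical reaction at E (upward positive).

R_E = 12.44 kN

Release the roller at E. Primary structure: cantilever fixed at D.
Deflection at E on the released cantilever, summing each load's contribution:
  point load 144.8 at a = 1.5: Pa²(3L − a)/(6EI) = 896/EI
Flexibility coefficient — unit upward force at E: δ_{EE} = L³/(3EI) = 72/EI.
The prop prevents deflection at E: R_E = δ_0/δ_{EE} = 896/72 = 12.44 kN.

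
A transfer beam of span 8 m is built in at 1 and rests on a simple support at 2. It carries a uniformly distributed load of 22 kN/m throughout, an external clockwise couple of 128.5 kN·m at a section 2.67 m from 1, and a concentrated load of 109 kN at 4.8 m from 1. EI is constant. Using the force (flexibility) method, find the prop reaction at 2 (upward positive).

R_2 = 126.5 kN

Release the roller at 2. Primary structure: cantilever fixed at 1.
Primary-structure tip deflection at 2 by superposition:
  UDL 22: wL⁴/(8EI) = 11264/EI
  clockwise couple 128.5 at a = 2.67: M₀a(2L − a)/(2EI) = 2287/EI
  point load 109 at a = 4.8: Pa²(3L − a)/(6EI) = 8036/EI
  δ_0 = 21587/EI
Flexibility coefficient — unit upward force at 2: δ_{22} = L³/(3EI) = 170.7/EI.
Compatibility at 2: δ_0 − R_2·δ_{22} = 0, so R_2 = 21587/170.7 = 126.5 kN.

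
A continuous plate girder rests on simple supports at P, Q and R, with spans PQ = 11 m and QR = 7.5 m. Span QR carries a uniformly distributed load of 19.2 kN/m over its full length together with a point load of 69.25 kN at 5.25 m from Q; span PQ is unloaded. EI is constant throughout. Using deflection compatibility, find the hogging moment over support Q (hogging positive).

Insert a hinge at Q; M_Q is the redundant, and each span becomes simply supported.
Discontinuity in slope at Q on the released structure — sum the simple-span end rotations:
  span QR: UDL 19.2: wL³/(24EI) = 337.5/EI
  span QR: point load 69.25 at a = 5.25: Pab(L + b)/(6LEI) = 177.2/EI
  relative rotation θ_0 = (0 + 514.7)/EI = 514.7/EI
A unit hogging moment at Q produces rotation L₁/(3EI) + L₂/(3EI) = 6.167/EI.
Slope continuity at Q: θ_0 = M_Q·6.167/EI, so M_Q = 514.7/6.167 = 83.47 kN·m (hogging).

M_Q = 83.47 kN·m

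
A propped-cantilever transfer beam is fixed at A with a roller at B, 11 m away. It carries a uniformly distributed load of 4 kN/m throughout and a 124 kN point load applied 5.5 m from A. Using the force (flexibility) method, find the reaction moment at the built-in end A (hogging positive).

M_A = 316.2 kN·m

Take the reaction at B as the redundant and release it; the primary structure is a cantilever fixed at A.
Free-end deflection of the primary structure under the applied loading (downward +):
  UDL 4: wL⁴/(8EI) = 7320/EI
  point load 124 at a = 5.5: Pa²(3L − a)/(6EI) = 17192/EI
  δ_0 = 24513/EI
Tip deflection under a unit load at B: L³/(3EI) = 443.7/EI.
The prop prevents deflection at B: R_B = δ_0/δ_{BB} = 24513/443.7 = 55.25 kN.
Moment equilibrium about A: M_A = Σ(load moments about A) − R_B·L = 924 − 55.25×11 = 316.2 kN·m.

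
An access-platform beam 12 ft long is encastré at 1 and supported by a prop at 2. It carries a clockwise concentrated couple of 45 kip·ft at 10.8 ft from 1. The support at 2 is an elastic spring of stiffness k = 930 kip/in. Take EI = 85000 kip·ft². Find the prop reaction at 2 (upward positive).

R_2 = 5.496 kip

Take the reaction at 2 as the redundant and release it; the primary structure is a cantilever fixed at 1.
Free-end deflection of the primary structure under the applied loading (downward +):
  clockwise couple 45 at a = 10.8: M₀a(2L − a)/(2EI) = 3208/EI
Flexibility coefficient — unit upward force at 2: δ_{22} = L³/(3EI) = 576/EI.
With EI = 85000 kip·ft²: δ_0 = 0.037736 ft and δ_{22} = 0.006776 ft/kip.
Compatibility — the spring shortens by R_2/k under the reaction it provides: δ_0 − R_2·δ_{22} = R_2/k. With 1/k = 1/(930×12) ft/kip = 0.00009 ft/kip, R_2 = δ_0 / (δ_{22} + 1/k) = 0.037736 / (0.006776 + 0.00009) = 5.496 kip.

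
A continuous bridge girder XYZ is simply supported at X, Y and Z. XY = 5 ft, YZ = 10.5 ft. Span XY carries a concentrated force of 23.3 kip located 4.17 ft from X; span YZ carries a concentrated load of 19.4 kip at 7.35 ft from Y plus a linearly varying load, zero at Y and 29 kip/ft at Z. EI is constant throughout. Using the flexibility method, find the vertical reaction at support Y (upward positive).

R_Y = 120.3 kip

Insert a hinge at Y; M_Y is the redundant, and each span becomes simply supported.
Discontinuity in slope at Y on the released structure — sum the simple-span end rotations:
  span XY: point load 23.3 at a = 4.17: Pab(L + a)/(6LEI) = 24.65/EI
  span YZ: point load 19.4 at a = 7.35: Pab(L + b)/(6LEI) = 97.32/EI
  span YZ: triangular load, peak 29: 7w₀L³/(360EI) = 652.8/EI
  relative rotation θ_0 = (24.65 + 750.1)/EI = 774.7/EI
A unit hogging moment at Y produces rotation L₁/(3EI) + L₂/(3EI) = 5.167/EI.
Slope continuity at Y: θ_0 = M_Y·5.167/EI, so M_Y = 774.7/5.167 = 149.9 kip·ft (hogging).
Span XY, ΣM about X with M_Y applied at Y: R_Y^{XY}·5 = 97.16 + 149.9, so R_Y^{XY} = 49.42 kip and R_X = 23.3 − 49.42 = -26.12 kip.
Span YZ, ΣM about Z: R_Y^{YZ}·10.5 = 594 + 149.9, so R_Y^{YZ} = 70.85 kip and R_Z = 171.7 − 70.85 = 100.8 kip.
R_Y = 49.42 + 70.85 = 120.3 kip.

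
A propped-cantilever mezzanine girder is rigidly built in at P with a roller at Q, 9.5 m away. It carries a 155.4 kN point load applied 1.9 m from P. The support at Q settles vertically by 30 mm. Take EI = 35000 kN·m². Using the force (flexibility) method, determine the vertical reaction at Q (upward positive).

Release the roller at Q. Primary structure: cantilever fixed at P.
Downward deflection at the released point Q due to the loads:
  point load 155.4 at a = 1.9: Pa²(3L − a)/(6EI) = 2487/EI
Flexibility coefficient — unit upward force at Q: δ_{QQ} = L³/(3EI) = 285.8/EI.
With EI = 35000 kN·m²: δ_0 = 0.071059 m and δ_{QQ} = 0.008165 m/kN.
Compatibility — the beam at Q must follow the support down by 0.03 m: δ_0 − R_Q·δ_{QQ} = 0.03, so R_Q = (0.071059 − 0.03)/0.008165 = 5.028 kN.

R_Q = 5.028 kN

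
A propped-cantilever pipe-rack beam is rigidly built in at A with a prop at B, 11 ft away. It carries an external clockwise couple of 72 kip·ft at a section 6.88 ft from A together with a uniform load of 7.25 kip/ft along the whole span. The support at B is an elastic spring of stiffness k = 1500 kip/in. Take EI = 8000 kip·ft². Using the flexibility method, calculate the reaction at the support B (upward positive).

R_B = 38.31 kip

Take the reaction at B as the redundant and release it; the primary structure is a cantilever fixed at A.
Free-end deflection of the primary structure under the applied loading (downward +):
  clockwise couple 72 at a = 6.88: M₀a(2L − a)/(2EI) = 3745/EI
  UDL 7.25: wL⁴/(8EI) = 13268/EI
  δ_0 = 17013/EI
Tip deflection under a unit load at B: L³/(3EI) = 443.7/EI.
With EI = 8000 kip·ft²: δ_0 = 2.1267 ft and δ_{BB} = 0.055458 ft/kip.
Compatibility — the spring shortens by R_B/k under the reaction it provides: δ_0 − R_B·δ_{BB} = R_B/k. With 1/k = 1/(1500×12) ft/kip = 0.000056 ft/kip, R_B = δ_0 / (δ_{BB} + 1/k) = 2.1267 / (0.055458 + 0.000056) = 38.31 kip.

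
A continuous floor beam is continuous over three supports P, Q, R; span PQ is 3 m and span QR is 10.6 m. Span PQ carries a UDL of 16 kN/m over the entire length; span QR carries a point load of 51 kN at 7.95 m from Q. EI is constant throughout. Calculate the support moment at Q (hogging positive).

M_Q = 53.35 kN·m

Release continuity at Q by inserting a hinge; the redundant is the internal moment M_Q. The primary structure is two simply-supported spans PQ and QR.
End slopes at the hinge Q, treating each span as simply supported:
  span PQ: UDL 16: wL³/(24EI) = 18/EI
  span QR: point load 51 at a = 7.95: Pab(L + b)/(6LEI) = 223.8/EI
  relative rotation θ_0 = (18 + 223.8)/EI = 241.8/EI
A unit hogging moment at Q produces rotation L₁/(3EI) + L₂/(3EI) = 4.533/EI.
Slope continuity at Q: θ_0 = M_Q·4.533/EI, so M_Q = 241.8/4.533 = 53.35 kN·m (hogging).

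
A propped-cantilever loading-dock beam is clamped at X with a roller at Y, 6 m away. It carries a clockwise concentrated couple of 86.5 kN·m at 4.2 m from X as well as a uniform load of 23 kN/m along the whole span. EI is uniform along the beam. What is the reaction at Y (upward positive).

Choose R_Y as the redundant. The primary structure is the cantilever fixed at X.
Free-end deflection of the primary structure under the applied loading (downward +):
  clockwise couple 86.5 at a = 4.2: M₀a(2L − a)/(2EI) = 1417/EI
  UDL 23: wL⁴/(8EI) = 3726/EI
  δ_0 = 5143/EI
Flexibility coefficient — unit upward force at Y: δ_{YY} = L³/(3EI) = 72/EI.
Compatibility at Y: δ_0 − R_Y·δ_{YY} = 0, so R_Y = 5143/72 = 71.43 kN.

R_Y = 71.43 kN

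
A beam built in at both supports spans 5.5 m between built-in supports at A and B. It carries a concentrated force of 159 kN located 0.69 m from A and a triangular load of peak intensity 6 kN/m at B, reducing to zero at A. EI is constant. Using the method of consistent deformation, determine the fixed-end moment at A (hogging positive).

M_A = 89.96 kN·m

Take the two fixed-end moments M_A, M_B as redundants; the released structure is the simple span AB.
End rotations of the released simple span under the applied load (×1/EI):
  at A: point load 159 at a = 0.69: Pab(L + b)/(6LEI) = 164.9/EI
  at B: point load 159 at a = 0.69: Pab(L + a)/(6LEI) = 98.98/EI
  at A: triangular load, peak 6: 7w₀L³/(360EI) = 19.41/EI
  at B: triangular load, peak 6: w₀L³/(45EI) = 22.18/EI
  θ_A0 = 184.3/EI,  θ_B0 = 121.2/EI
Flexibility coefficients: a unit moment at one end gives L/(3EI) there and L/(6EI) at the far end, so f₁₁ = f₂₂ = 1.833/EI and f₁₂ = f₂₁ = 0.9167/EI.
Compatibility — zero rotation at each built-in end:
  1.833 M_A + 0.9167 M_B = 184.3
  0.9167 M_A + 1.833 M_B = 121.2
Solving the pair gives M_A = 89.96 kN·m and M_B = 21.11 kN·m (hogging).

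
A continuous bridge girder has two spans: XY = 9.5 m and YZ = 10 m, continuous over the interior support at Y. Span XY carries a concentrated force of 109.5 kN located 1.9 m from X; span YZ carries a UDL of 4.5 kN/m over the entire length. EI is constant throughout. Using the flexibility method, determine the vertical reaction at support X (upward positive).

R_X = 79.44 kN

Take M_Y as the redundant. Released structure: two simple spans XY and YZ with a hinge at Y.
Discontinuity in slope at Y on the released structure — sum the simple-span end rotations:
  span XY: point load 109.5 at a = 1.9: Pab(L + a)/(6LEI) = 316.2/EI
  span YZ: UDL 4.5: wL³/(24EI) = 187.5/EI
  relative rotation θ_0 = (316.2 + 187.5)/EI = 503.7/EI
A unit hogging moment at Y produces rotation L₁/(3EI) + L₂/(3EI) = 6.5/EI.
Slope continuity at Y: θ_0 = M_Y·6.5/EI, so M_Y = 503.7/6.5 = 77.5 kN·m (hogging).
Span XY, ΣM about X with M_Y applied at Y: R_Y^{XY}·9.5 = 208.1 + 77.5, so R_Y^{XY} = 30.06 kN and R_X = 109.5 − 30.06 = 79.44 kN.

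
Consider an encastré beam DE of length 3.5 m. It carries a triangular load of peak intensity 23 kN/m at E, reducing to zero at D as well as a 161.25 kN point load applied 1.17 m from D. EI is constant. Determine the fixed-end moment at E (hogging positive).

M_E = 56.07 kN·m

Release both end moments; the primary structure is a simply-supported span DE with redundants M_D and M_E.
On the primary (simply-supported) span, the end slopes from the loading are:
  at D: triangular load, peak 23: 7w₀L³/(360EI) = 19.17/EI
  at E: triangular load, peak 23: w₀L³/(45EI) = 21.91/EI
  at D: point load 161.25 at a = 1.17: Pab(L + b)/(6LEI) = 122/EI
  at E: point load 161.25 at a = 1.17: Pab(L + a)/(6LEI) = 97.76/EI
  θ_D0 = 141.2/EI,  θ_E0 = 119.7/EI
Flexibility coefficients: a unit moment at one end gives L/(3EI) there and L/(6EI) at the far end, so f₁₁ = f₂₂ = 1.167/EI and f₁₂ = f₂₁ = 0.5833/EI.
Compatibility — zero rotation at each built-in end:
  1.167 M_D + 0.5833 M_E = 141.2
  0.5833 M_D + 1.167 M_E = 119.7
Solving the pair gives M_D = 93 kN·m and M_E = 56.07 kN·m (hogging).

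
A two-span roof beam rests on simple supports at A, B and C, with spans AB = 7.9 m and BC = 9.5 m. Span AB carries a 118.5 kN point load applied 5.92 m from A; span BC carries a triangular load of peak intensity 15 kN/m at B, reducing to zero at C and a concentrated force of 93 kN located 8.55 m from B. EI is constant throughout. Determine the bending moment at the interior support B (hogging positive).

M_B = 143 kN·m

Take M_B as the redundant. Released structure: two simple spans AB and BC with a hinge at B.
Rotations at B on the released spans (each span's end-slope, ×1/EI):
  span AB: point load 118.5 at a = 5.92: Pab(L + a)/(6LEI) = 405/EI
  span BC: triangular load, peak 15: w₀L³/(45EI) = 285.8/EI
  span BC: point load 93 at a = 8.55: Pab(L + b)/(6LEI) = 138.5/EI
  relative rotation θ_0 = (405 + 424.3)/EI = 829.3/EI
A unit hogging moment at B produces rotation L₁/(3EI) + L₂/(3EI) = 5.8/EI.
Compatibility: M_B·(L₁+L₂)/(3EI) = θ_0, giving M_B = 143 kN·m (hogging).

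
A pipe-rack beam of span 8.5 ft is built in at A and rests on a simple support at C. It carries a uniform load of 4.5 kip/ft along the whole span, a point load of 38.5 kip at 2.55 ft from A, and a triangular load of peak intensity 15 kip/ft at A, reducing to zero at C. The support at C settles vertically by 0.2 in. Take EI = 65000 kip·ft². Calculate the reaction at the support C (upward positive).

R_C = 26.48 kip

Take the reaction at C as the redundant and release it; the primary structure is a cantilever fixed at A.
Free-end deflection of the primary structure under the applied loading (downward +):
  UDL 4.5: wL⁴/(8EI) = 2936/EI
  point load 38.5 at a = 2.55: Pa²(3L − a)/(6EI) = 957.6/EI
  triangular load, peak 15 at the fixed end: w₀L⁴/(30EI) = 2610/EI
  δ_0 = 6504/EI
Tip deflection under a unit load at C: L³/(3EI) = 204.7/EI.
With EI = 65000 kip·ft²: δ_0 = 0.10006 ft and δ_{CC} = 0.003149 ft/kip.
Compatibility — the beam at C must follow the support down by 0.01667 ft: δ_0 − R_C·δ_{CC} = 0.01667, so R_C = (0.10006 − 0.01667)/0.003149 = 26.48 kip.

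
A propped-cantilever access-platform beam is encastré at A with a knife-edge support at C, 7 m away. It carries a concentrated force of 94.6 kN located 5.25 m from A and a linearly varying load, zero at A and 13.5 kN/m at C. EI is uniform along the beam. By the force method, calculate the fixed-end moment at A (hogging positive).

M_A = 116.2 kN·m

Release the roller at C. Primary structure: cantilever fixed at A.
Primary-structure tip deflection at C by superposition:
  point load 94.6 at a = 5.25: Pa²(3L − a)/(6EI) = 6844/EI
  triangular load, peak 13.5 at the free end: 11w₀L⁴/(120EI) = 2971/EI
  δ_0 = 9816/EI
Tip deflection under a unit load at C: L³/(3EI) = 114.3/EI.
The prop prevents deflection at C: R_C = δ_0/δ_{CC} = 9816/114.3 = 85.85 kN.
Moment equilibrium about A: M_A = Σ(load moments about A) − R_C·L = 717.1 − 85.85×7 = 116.2 kN·m.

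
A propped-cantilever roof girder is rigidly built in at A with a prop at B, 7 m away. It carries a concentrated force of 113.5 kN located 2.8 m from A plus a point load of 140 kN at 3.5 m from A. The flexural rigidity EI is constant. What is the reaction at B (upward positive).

R_B = 67.36 kN

Choose R_B as the redundant. The primary structure is the cantilever fixed at A.
Downward deflection at the released point B due to the loads:
  point load 113.5 at a = 2.8: Pa²(3L − a)/(6EI) = 2699/EI
  point load 140 at a = 3.5: Pa²(3L − a)/(6EI) = 5002/EI
  δ_0 = 7701/EI
Tip deflection under a unit load at B: L³/(3EI) = 114.3/EI.
The prop prevents deflection at B: R_B = δ_0/δ_{BB} = 7701/114.3 = 67.36 kN.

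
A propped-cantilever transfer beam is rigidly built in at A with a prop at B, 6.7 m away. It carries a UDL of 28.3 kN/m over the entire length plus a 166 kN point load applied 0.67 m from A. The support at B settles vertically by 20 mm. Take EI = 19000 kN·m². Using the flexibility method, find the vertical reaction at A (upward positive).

R_A = 285.9 kN

Choose R_B as the redundant. The primary structure is the cantilever fixed at A.
Primary-structure tip deflection at B by superposition:
  UDL 28.3: wL⁴/(8EI) = 7128/EI
  point load 166 at a = 0.67: Pa²(3L − a)/(6EI) = 241.3/EI
  δ_0 = 7370/EI
Flexibility coefficient — unit upward force at B: δ_{BB} = L³/(3EI) = 100.3/EI.
With EI = 19000 kN·m²: δ_0 = 0.38788 m and δ_{BB} = 0.005277 m/kN.
Compatibility — the beam at B must follow the support down by 0.02 m: δ_0 − R_B·δ_{BB} = 0.02, so R_B = (0.38788 − 0.02)/0.005277 = 69.72 kN.
Vertical equilibrium: R_A = ΣP − R_B = 355.6 − 69.72 = 285.9 kN.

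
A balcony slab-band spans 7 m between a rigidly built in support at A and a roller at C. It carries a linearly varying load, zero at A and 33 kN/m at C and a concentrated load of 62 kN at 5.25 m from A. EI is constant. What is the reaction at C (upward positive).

R_C = 102.8 kN

Choose R_C as the redundant. The primary structure is the cantilever fixed at A.
Primary-structure tip deflection at C by superposition:
  triangular load, peak 33 at the free end: 11w₀L⁴/(120EI) = 7263/EI
  point load 62 at a = 5.25: Pa²(3L − a)/(6EI) = 4486/EI
  δ_0 = 11749/EI
Flexibility coefficient — unit upward force at C: δ_{CC} = L³/(3EI) = 114.3/EI.
The prop prevents deflection at C: R_C = δ_0/δ_{CC} = 11749/114.3 = 102.8 kN.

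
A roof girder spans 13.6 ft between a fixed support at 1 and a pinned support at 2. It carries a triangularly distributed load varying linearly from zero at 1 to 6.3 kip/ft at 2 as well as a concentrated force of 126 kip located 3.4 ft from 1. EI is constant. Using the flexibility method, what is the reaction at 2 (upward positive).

Take the reaction at 2 as the redundant and release it; the primary structure is a cantilever fixed at 1.
Downward deflection at the released point 2 due to the loads:
  triangular load, peak 6.3 at the free end: 11w₀L⁴/(120EI) = 19756/EI
  point load 126 at a = 3.4: Pa²(3L − a)/(6EI) = 9079/EI
  δ_0 = 28836/EI
Tip deflection under a unit load at 2: L³/(3EI) = 838.5/EI.
Compatibility at 2: δ_0 − R_2·δ_{22} = 0, so R_2 = 28836/838.5 = 34.39 kip.

R_2 = 34.39 kip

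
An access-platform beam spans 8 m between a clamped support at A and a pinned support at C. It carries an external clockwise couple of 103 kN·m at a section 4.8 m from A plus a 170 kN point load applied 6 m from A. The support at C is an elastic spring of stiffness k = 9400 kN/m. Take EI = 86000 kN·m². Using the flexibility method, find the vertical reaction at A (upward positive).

R_A = 52.5 kN

Choose R_C as the redundant. The primary structure is the cantilever fixed at A.
Deflection at C on the released cantilever, summing each load's contribution:
  clockwise couple 103 at a = 4.8: M₀a(2L − a)/(2EI) = 2769/EI
  point load 170 at a = 6: Pa²(3L − a)/(6EI) = 18360/EI
  δ_0 = 21129/EI
Tip deflection under a unit load at C: L³/(3EI) = 170.7/EI.
With EI = 86000 kN·m²: δ_0 = 0.24568 m and δ_{CC} = 0.001984 m/kN.
Compatibility — the spring shortens by R_C/k under the reaction it provides: δ_0 − R_C·δ_{CC} = R_C/k. With 1/k = 0.000106 m/kN, R_C = δ_0 / (δ_{CC} + 1/k) = 0.24568 / (0.001984 + 0.000106) = 117.5 kN.
Vertical equilibrium: R_A = ΣP − R_C = 170 − 117.5 = 52.5 kN.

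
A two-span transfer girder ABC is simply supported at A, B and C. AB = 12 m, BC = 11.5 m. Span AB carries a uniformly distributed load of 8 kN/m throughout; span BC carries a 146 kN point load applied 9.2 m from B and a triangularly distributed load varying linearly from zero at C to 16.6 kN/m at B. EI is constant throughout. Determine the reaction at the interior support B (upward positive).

R_B = 179 kN

Take M_B as the redundant. Released structure: two simple spans AB and BC with a hinge at B.
Rotations at B on the released spans (each span's end-slope, ×1/EI):
  span AB: UDL 8: wL³/(24EI) = 576/EI
  span BC: point load 146 at a = 9.2: Pab(L + b)/(6LEI) = 617.9/EI
  span BC: triangular load, peak 16.6: w₀L³/(45EI) = 561/EI
  relative rotation θ_0 = (576 + 1179)/EI = 1755/EI
A unit hogging moment at B produces rotation L₁/(3EI) + L₂/(3EI) = 7.833/EI.
Slope continuity at B: θ_0 = M_B·7.833/EI, so M_B = 1755/7.833 = 224 kN·m (hogging).
Span AB, ΣM about A with M_B applied at B: R_B^{AB}·12 = 576 + 224, so R_B^{AB} = 66.67 kN and R_A = 96 − 66.67 = 29.33 kN.
Span BC, ΣM about C: R_B^{BC}·11.5 = 1068 + 224, so R_B^{BC} = 112.3 kN and R_C = 241.4 − 112.3 = 129.1 kN.
R_B = 66.67 + 112.3 = 179 kN.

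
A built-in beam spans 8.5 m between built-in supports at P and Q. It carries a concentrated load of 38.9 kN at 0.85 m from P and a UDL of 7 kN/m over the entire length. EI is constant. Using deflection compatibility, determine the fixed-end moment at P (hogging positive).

Take the two fixed-end moments M_P, M_Q as redundants; the released structure is the simple span PQ.
On the primary (simply-supported) span, the end slopes from the loading are:
  at P: point load 38.9 at a = 0.85: Pab(L + b)/(6LEI) = 80.1/EI
  at Q: point load 38.9 at a = 0.85: Pab(L + a)/(6LEI) = 46.37/EI
  at P: UDL 7: wL³/(24EI) = 179.1/EI
  at Q: UDL 7: wL³/(24EI) = 179.1/EI
  θ_P0 = 259.2/EI,  θ_Q0 = 225.5/EI
Flexibility coefficients: a unit moment at one end gives L/(3EI) there and L/(6EI) at the far end, so f₁₁ = f₂₂ = 2.833/EI and f₁₂ = f₂₁ = 1.417/EI.
Compatibility — zero rotation at each built-in end:
  2.833 M_P + 1.417 M_Q = 259.2
  1.417 M_P + 2.833 M_Q = 225.5
Solving the pair gives M_P = 68.93 kN·m and M_Q = 45.12 kN·m (hogging).

M_P = 68.93 kN·m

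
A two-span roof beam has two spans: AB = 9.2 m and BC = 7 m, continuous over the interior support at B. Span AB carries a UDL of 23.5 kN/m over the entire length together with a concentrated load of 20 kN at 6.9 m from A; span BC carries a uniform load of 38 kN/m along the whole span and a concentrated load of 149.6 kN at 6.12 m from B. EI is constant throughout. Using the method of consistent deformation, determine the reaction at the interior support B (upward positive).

R_B = 347.1 kN

Insert a hinge at B; M_B is the redundant, and each span becomes simply supported.
End slopes at the hinge B, treating each span as simply supported:
  span AB: UDL 23.5: wL³/(24EI) = 762.5/EI
  span AB: point load 20 at a = 6.9: Pab(L + a)/(6LEI) = 92.58/EI
  span BC: UDL 38: wL³/(24EI) = 543.1/EI
  span BC: point load 149.6 at a = 6.12: Pab(L + b)/(6LEI) = 151.2/EI
  relative rotation θ_0 = (855 + 694.2)/EI = 1549/EI
A unit hogging moment at B produces rotation L₁/(3EI) + L₂/(3EI) = 5.4/EI.
Compatibility: M_B·(L₁+L₂)/(3EI) = θ_0, giving M_B = 286.9 kN·m (hogging).
Span AB, ΣM about A with M_B applied at B: R_B^{AB}·9.2 = 1133 + 286.9, so R_B^{AB} = 154.3 kN and R_A = 236.2 − 154.3 = 81.91 kN.
Span BC, ΣM about C: R_B^{BC}·7 = 1063 + 286.9, so R_B^{BC} = 192.8 kN and R_C = 415.6 − 192.8 = 222.8 kN.
R_B = 154.3 + 192.8 = 347.1 kN.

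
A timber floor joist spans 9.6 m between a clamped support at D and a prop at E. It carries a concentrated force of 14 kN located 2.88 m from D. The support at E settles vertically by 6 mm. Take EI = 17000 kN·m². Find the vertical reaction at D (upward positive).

Take the reaction at E as the redundant and release it; the primary structure is a cantilever fixed at D.
Downward deflection at the released point E due to the loads:
  point load 14 at a = 2.88: Pa²(3L − a)/(6EI) = 501.6/EI
Tip deflection under a unit load at E: L³/(3EI) = 294.9/EI.
With EI = 17000 kN·m²: δ_0 = 0.029509 m and δ_{EE} = 0.017348 m/kN.
Compatibility — the beam at E must follow the support down by 0.006 m: δ_0 − R_E·δ_{EE} = 0.006, so R_E = (0.029509 − 0.006)/0.017348 = 1.355 kN.
Vertical equilibrium: R_D = ΣP − R_E = 14 − 1.355 = 12.64 kN.

R_D = 12.64 kN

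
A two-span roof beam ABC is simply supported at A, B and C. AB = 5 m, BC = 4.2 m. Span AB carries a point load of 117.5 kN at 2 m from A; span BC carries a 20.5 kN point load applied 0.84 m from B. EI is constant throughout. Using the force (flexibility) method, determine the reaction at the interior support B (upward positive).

R_B = 89.38 kN

Insert a hinge at B; M_B is the redundant, and each span becomes simply supported.
Rotations at B on the released spans (each span's end-slope, ×1/EI):
  span AB: point load 117.5 at a = 2: Pab(L + a)/(6LEI) = 164.5/EI
  span BC: point load 20.5 at a = 0.84: Pab(L + b)/(6LEI) = 17.36/EI
  relative rotation θ_0 = (164.5 + 17.36)/EI = 181.9/EI
A unit hogging moment at B produces rotation L₁/(3EI) + L₂/(3EI) = 3.067/EI.
Slope continuity at B: θ_0 = M_B·3.067/EI, so M_B = 181.9/3.067 = 59.3 kN·m (hogging).
Span AB, ΣM about A with M_B applied at B: R_B^{AB}·5 = 235 + 59.3, so R_B^{AB} = 58.86 kN and R_A = 117.5 − 58.86 = 58.64 kN.
Span BC, ΣM about C: R_B^{BC}·4.2 = 68.88 + 59.3, so R_B^{BC} = 30.52 kN and R_C = 20.5 − 30.52 = -10.02 kN.
R_B = 58.86 + 30.52 = 89.38 kN.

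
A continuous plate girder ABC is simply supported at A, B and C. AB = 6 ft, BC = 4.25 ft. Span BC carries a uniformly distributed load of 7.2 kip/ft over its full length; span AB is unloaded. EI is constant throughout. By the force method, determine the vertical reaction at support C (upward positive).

Take M_B as the redundant. Released structure: two simple spans AB and BC with a hinge at B.
End slopes at the hinge B, treating each span as simply supported:
  span BC: UDL 7.2: wL³/(24EI) = 23.03/EI
  relative rotation θ_0 = (0 + 23.03)/EI = 23.03/EI
A unit hogging moment at B produces rotation L₁/(3EI) + L₂/(3EI) = 3.417/EI.
Compatibility: M_B·(L₁+L₂)/(3EI) = θ_0, giving M_B = 6.74 kip·ft (hogging).
Span BC, ΣM about C: R_B^{BC}·4.25 = 65.03 + 6.74, so R_B^{BC} = 16.89 kip and R_C = 30.6 − 16.89 = 13.71 kip.

R_C = 13.71 kip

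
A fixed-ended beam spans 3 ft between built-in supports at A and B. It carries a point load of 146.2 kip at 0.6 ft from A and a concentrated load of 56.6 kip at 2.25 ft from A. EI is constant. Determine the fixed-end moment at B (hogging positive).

Take the two fixed-end moments M_A, M_B as redundants; the released structure is the simple span AB.
On the primary (simply-supported) span, the end slopes from the loading are:
  at A: point load 146.2 at a = 0.6: Pab(L + b)/(6LEI) = 63.16/EI
  at B: point load 146.2 at a = 0.6: Pab(L + a)/(6LEI) = 42.11/EI
  at A: point load 56.6 at a = 2.25: Pab(L + b)/(6LEI) = 19.9/EI
  at B: point load 56.6 at a = 2.25: Pab(L + a)/(6LEI) = 27.86/EI
  θ_A0 = 83.06/EI,  θ_B0 = 69.96/EI
Flexibility coefficients: a unit moment at one end gives L/(3EI) there and L/(6EI) at the far end, so f₁₁ = f₂₂ = 1/EI and f₁₂ = f₂₁ = 0.5/EI.
Compatibility — zero rotation at each built-in end:
  1 M_A + 0.5 M_B = 83.06
  0.5 M_A + 1 M_B = 69.96
Solving the pair gives M_A = 64.1 kip·ft and M_B = 37.91 kip·ft (hogging).

M_B = 37.91 kip·ft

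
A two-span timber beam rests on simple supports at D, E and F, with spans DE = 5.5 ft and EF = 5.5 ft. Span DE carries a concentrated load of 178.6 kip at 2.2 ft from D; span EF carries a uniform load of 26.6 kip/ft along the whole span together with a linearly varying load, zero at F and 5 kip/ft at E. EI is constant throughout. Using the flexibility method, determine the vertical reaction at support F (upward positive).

Release continuity at E by inserting a hinge; the redundant is the internal moment M_E. The primary structure is two simply-supported spans DE and EF.
Discontinuity in slope at E on the released structure — sum the simple-span end rotations:
  span DE: point load 178.6 at a = 2.2: Pab(L + a)/(6LEI) = 302.5/EI
  span EF: UDL 26.6: wL³/(24EI) = 184.4/EI
  span EF: triangular load, peak 5: w₀L³/(45EI) = 18.49/EI
  relative rotation θ_0 = (302.5 + 202.9)/EI = 505.4/EI
A unit hogging moment at E produces rotation L₁/(3EI) + L₂/(3EI) = 3.667/EI.
Compatibility: M_E·(L₁+L₂)/(3EI) = θ_0, giving M_E = 137.8 kip·ft (hogging).
Span EF, ΣM about F: R_E^{EF}·5.5 = 452.7 + 137.8, so R_E^{EF} = 107.4 kip and R_F = 160.1 − 107.4 = 52.67 kip.

R_F = 52.67 kip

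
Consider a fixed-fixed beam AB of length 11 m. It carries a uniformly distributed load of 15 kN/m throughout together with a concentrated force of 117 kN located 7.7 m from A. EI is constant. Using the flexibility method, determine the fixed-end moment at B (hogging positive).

M_B = 340.4 kN·m

Take the two fixed-end moments M_A, M_B as redundants; the released structure is the simple span AB.
End rotations of the released simple span under the applied load (×1/EI):
  at A: UDL 15: wL³/(24EI) = 831.9/EI
  at B: UDL 15: wL³/(24EI) = 831.9/EI
  at A: point load 117 at a = 7.7: Pab(L + b)/(6LEI) = 644.1/EI
  at B: point load 117 at a = 7.7: Pab(L + a)/(6LEI) = 842.3/EI
  θ_A0 = 1476/EI,  θ_B0 = 1674/EI
Flexibility coefficients: a unit moment at one end gives L/(3EI) there and L/(6EI) at the far end, so f₁₁ = f₂₂ = 3.667/EI and f₁₂ = f₂₁ = 1.833/EI.
Compatibility — zero rotation at each built-in end:
  3.667 M_A + 1.833 M_B = 1476
  1.833 M_A + 3.667 M_B = 1674
Solving the pair gives M_A = 232.3 kN·m and M_B = 340.4 kN·m (hogging).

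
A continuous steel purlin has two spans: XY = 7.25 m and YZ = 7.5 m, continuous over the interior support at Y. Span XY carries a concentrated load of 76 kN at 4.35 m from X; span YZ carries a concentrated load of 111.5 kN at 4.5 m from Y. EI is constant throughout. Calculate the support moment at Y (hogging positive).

M_Y = 123.4 kN·m

Take M_Y as the redundant. Released structure: two simple spans XY and YZ with a hinge at Y.
Rotations at Y on the released spans (each span's end-slope, ×1/EI):
  span XY: point load 76 at a = 4.35: Pab(L + a)/(6LEI) = 255.7/EI
  span YZ: point load 111.5 at a = 4.5: Pab(L + b)/(6LEI) = 351.2/EI
  relative rotation θ_0 = (255.7 + 351.2)/EI = 606.9/EI
A unit hogging moment at Y produces rotation L₁/(3EI) + L₂/(3EI) = 4.917/EI.
Compatibility: M_Y·(L₁+L₂)/(3EI) = θ_0, giving M_Y = 123.4 kN·m (hogging).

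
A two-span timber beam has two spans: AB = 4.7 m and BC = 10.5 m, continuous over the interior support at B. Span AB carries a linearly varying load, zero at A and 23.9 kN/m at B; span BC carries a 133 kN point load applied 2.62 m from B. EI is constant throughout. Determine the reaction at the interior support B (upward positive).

R_B = 189.3 kN

Insert a hinge at B; M_B is the redundant, and each span becomes simply supported.
Rotations at B on the released spans (each span's end-slope, ×1/EI):
  span AB: triangular load, peak 23.9: w₀L³/(45EI) = 55.14/EI
  span BC: point load 133 at a = 2.62: Pab(L + b)/(6LEI) = 801.1/EI
  relative rotation θ_0 = (55.14 + 801.1)/EI = 856.2/EI
A unit hogging moment at B produces rotation L₁/(3EI) + L₂/(3EI) = 5.067/EI.
Compatibility: M_B·(L₁+L₂)/(3EI) = θ_0, giving M_B = 169 kN·m (hogging).
Span AB, ΣM about A with M_B applied at B: R_B^{AB}·4.7 = 176 + 169, so R_B^{AB} = 73.4 kN and R_A = 56.16 − 73.4 = -17.23 kN.
Span BC, ΣM about C: R_B^{BC}·10.5 = 1048 + 169, so R_B^{BC} = 115.9 kN and R_C = 133 − 115.9 = 17.09 kN.
R_B = 73.4 + 115.9 = 189.3 kN.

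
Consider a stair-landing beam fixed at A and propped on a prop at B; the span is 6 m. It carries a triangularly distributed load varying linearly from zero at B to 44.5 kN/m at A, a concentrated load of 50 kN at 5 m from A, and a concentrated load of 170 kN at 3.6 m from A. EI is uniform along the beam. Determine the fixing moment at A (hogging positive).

M_A = 302.5 kN·m

Choose R_B as the redundant. The primary structure is the cantilever fixed at A.
Downward deflection at the released point B due to the loads:
  triangular load, peak 44.5 at the fixed end: w₀L⁴/(30EI) = 1922/EI
  point load 50 at a = 5: Pa²(3L − a)/(6EI) = 2708/EI
  point load 170 at a = 3.6: Pa²(3L − a)/(6EI) = 5288/EI
  δ_0 = 9918/EI
Flexibility coefficient — unit upward force at B: δ_{BB} = L³/(3EI) = 72/EI.
The prop prevents deflection at B: R_B = δ_0/δ_{BB} = 9918/72 = 137.8 kN.
Moment equilibrium about A: M_A = Σ(load moments about A) − R_B·L = 1129 − 137.8×6 = 302.5 kN·m.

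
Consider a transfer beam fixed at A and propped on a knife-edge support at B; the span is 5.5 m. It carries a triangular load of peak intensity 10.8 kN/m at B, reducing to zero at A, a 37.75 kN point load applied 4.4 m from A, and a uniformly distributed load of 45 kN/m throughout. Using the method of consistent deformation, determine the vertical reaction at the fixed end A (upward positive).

R_A = 179.2 kN

Release the roller at B. Primary structure: cantilever fixed at A.
Primary-structure tip deflection at B by superposition:
  triangular load, peak 10.8 at the free end: 11w₀L⁴/(120EI) = 905.9/EI
  point load 37.75 at a = 4.4: Pa²(3L − a)/(6EI) = 1474/EI
  UDL 45: wL⁴/(8EI) = 5147/EI
  δ_0 = 7527/EI
Tip deflection under a unit load at B: L³/(3EI) = 55.46/EI.
The prop prevents deflection at B: R_B = δ_0/δ_{BB} = 7527/55.46 = 135.7 kN.
Vertical equilibrium: R_A = ΣP − R_B = 314.9 − 135.7 = 179.2 kN.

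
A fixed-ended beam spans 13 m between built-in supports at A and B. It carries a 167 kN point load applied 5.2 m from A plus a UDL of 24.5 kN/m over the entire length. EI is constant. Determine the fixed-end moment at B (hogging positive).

M_B = 553.5 kN·m

Release both end moments; the primary structure is a simply-supported span AB with redundants M_A and M_B.
On the primary (simply-supported) span, the end slopes from the loading are:
  at A: point load 167 at a = 5.2: Pab(L + b)/(6LEI) = 1806/EI
  at B: point load 167 at a = 5.2: Pab(L + a)/(6LEI) = 1580/EI
  at A: UDL 24.5: wL³/(24EI) = 2243/EI
  at B: UDL 24.5: wL³/(24EI) = 2243/EI
  θ_A0 = 4049/EI,  θ_B0 = 3823/EI
Flexibility coefficients: a unit moment at one end gives L/(3EI) there and L/(6EI) at the far end, so f₁₁ = f₂₂ = 4.333/EI and f₁₂ = f₂₁ = 2.167/EI.
Compatibility — zero rotation at each built-in end:
  4.333 M_A + 2.167 M_B = 4049
  2.167 M_A + 4.333 M_B = 3823
Solving the pair gives M_A = 657.7 kN·m and M_B = 553.5 kN·m (hogging).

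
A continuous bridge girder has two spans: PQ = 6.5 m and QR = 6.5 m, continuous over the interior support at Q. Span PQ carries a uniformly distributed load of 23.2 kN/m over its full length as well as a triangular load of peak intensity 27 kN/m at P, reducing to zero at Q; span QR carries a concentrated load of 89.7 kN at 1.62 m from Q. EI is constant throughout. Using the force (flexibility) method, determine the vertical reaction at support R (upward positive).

Take M_Q as the redundant. Released structure: two simple spans PQ and QR with a hinge at Q.
Discontinuity in slope at Q on the released structure — sum the simple-span end rotations:
  span PQ: UDL 23.2: wL³/(24EI) = 265.5/EI
  span PQ: triangular load, peak 27: 7w₀L³/(360EI) = 144.2/EI
  span QR: point load 89.7 at a = 1.62: Pab(L + b)/(6LEI) = 206.9/EI
  relative rotation θ_0 = (409.6 + 206.9)/EI = 616.6/EI
A unit hogging moment at Q produces rotation L₁/(3EI) + L₂/(3EI) = 4.333/EI.
Compatibility: M_Q·(L₁+L₂)/(3EI) = θ_0, giving M_Q = 142.3 kN·m (hogging).
Span QR, ΣM about R: R_Q^{QR}·6.5 = 437.7 + 142.3, so R_Q^{QR} = 89.23 kN and R_R = 89.7 − 89.23 = 0.4659 kN.

R_R = 0.4659 kN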